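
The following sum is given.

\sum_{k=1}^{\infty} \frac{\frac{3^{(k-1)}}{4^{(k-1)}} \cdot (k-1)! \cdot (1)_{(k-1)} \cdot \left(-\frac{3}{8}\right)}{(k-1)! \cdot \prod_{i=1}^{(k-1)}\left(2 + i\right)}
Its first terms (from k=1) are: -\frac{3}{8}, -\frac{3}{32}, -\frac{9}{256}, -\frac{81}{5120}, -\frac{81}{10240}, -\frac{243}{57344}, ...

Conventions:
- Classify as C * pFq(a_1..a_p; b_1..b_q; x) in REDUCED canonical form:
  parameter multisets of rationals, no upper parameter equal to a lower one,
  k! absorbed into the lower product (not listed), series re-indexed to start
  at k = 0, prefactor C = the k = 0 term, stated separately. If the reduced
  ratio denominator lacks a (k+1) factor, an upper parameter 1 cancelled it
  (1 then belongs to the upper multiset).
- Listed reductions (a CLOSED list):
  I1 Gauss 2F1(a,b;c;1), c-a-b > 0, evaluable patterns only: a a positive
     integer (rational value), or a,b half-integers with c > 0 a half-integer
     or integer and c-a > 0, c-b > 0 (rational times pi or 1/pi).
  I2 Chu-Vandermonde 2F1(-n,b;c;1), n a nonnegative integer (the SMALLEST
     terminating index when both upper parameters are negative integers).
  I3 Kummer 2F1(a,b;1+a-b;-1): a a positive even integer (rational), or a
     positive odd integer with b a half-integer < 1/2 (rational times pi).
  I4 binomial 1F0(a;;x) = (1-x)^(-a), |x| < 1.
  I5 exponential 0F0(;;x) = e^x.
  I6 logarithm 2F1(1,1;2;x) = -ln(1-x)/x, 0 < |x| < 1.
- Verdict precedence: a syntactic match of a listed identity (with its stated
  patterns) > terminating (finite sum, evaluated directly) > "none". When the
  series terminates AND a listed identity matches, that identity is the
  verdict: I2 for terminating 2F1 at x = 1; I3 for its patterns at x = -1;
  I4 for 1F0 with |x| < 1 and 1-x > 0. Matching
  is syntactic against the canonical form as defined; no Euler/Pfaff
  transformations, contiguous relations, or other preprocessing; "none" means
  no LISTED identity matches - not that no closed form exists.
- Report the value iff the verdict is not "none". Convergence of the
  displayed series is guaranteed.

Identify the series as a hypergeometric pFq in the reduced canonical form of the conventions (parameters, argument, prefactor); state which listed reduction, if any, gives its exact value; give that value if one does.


Key step: t_0 being -\frac{3}{8}, the lower running product (C = -3/8) is a rising factorial.
Adjacent-term ratio: r(k) = \frac{3}{4} * (k+1) (k+1) / [(k+3) (k+1)] - rational in k, leading ratio \frac{3}{4}; with t_0 = -\frac{3}{8}, classification follows.

With C = -\frac{3}{8}: the canonical form is 2F1(1, 1; 3; \frac{3}{4}). Verdict: none. Every listed pattern misses the 2F1 form at \frac{3}{4}, upper {1, 1}.


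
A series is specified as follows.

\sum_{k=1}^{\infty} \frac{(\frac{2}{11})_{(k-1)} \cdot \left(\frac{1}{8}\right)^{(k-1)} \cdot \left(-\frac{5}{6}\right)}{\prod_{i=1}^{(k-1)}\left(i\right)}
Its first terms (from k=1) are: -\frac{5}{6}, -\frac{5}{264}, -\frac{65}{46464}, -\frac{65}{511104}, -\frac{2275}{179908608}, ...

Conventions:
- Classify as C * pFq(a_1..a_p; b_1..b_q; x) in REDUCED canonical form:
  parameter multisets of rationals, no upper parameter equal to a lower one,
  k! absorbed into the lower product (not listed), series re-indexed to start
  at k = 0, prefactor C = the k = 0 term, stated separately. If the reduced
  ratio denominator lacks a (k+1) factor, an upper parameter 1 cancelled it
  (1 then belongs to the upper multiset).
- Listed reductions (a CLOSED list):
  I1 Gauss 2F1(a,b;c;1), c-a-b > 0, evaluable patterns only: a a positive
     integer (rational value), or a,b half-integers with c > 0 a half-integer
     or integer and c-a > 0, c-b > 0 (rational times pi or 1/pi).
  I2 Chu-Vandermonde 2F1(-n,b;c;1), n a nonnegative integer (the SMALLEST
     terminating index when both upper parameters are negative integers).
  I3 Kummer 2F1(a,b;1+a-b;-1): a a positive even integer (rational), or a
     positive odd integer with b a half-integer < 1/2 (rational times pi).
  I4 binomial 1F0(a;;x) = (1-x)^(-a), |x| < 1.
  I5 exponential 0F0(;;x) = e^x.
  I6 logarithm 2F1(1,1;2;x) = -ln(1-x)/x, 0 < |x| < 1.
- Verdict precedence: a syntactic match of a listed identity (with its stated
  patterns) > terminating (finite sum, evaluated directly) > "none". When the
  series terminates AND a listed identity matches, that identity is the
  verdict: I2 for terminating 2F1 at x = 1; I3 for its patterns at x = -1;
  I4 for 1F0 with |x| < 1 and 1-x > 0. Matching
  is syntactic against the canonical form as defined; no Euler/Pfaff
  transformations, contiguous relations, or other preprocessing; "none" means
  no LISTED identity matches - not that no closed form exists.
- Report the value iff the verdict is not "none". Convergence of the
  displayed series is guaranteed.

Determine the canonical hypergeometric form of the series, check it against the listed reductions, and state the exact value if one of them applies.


Canonical form: C = -\frac{5}{6} times 1F0 with upper {\frac{2}{11}}, lower {-}, x = \frac{1}{8}. Verdict at x = \frac{1}{8}: binomial (I4) matches (the 1F0 binomial series: exponent -2/11, x = \frac{1}{8}). Exact value: \left(-\frac{5}{6}\right) \cdot \left(\frac{7}{8}\right)^{-\frac{2}{11}}.

First insight: t_0 = -\frac{5}{6} here, and the product of the first k integers (prefactor -5/6) is k!.
Step ratio: r(k) = \frac{1}{8} * (k+\frac{2}{11}) / [(k+1)] ; factor over Q: parameters, x = \frac{1}{8}, and C = -\frac{5}{6}.


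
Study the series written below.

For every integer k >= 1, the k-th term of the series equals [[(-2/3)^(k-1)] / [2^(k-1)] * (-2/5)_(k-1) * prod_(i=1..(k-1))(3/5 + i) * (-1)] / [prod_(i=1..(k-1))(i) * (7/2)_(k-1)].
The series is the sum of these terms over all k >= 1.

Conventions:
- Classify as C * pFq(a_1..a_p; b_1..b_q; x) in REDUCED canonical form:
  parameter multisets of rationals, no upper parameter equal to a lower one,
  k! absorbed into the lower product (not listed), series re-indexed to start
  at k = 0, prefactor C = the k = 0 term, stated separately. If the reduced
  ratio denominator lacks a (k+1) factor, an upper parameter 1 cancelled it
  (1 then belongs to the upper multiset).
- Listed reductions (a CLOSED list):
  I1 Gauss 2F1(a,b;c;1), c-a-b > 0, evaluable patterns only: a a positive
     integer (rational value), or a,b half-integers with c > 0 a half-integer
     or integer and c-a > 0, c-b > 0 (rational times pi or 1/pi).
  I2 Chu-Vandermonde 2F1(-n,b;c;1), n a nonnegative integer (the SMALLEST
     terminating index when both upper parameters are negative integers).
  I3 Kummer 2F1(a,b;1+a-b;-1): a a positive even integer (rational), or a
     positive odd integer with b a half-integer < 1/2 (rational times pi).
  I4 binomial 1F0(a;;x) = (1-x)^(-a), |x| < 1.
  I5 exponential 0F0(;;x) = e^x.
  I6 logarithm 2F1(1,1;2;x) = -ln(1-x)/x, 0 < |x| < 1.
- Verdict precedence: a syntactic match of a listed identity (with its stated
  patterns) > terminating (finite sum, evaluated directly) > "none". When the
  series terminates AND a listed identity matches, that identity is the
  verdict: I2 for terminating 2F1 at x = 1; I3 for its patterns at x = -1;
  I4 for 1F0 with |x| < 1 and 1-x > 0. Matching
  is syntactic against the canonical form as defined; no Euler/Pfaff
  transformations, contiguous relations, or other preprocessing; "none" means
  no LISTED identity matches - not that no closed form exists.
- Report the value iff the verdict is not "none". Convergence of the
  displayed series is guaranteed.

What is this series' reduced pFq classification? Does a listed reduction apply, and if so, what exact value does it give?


Reduced: x = -1/3, 2F1, upper = {-2/5, 8/5}, lower = {7/2}, C = -1. Verdict: none - this 2F1 at x = -1/3 matches no listed pattern, and upper {-2/5, 8/5} holds no stopper.

First insight: x = (-1/3) and the running product (prefactor -1) telescopes to a rising factorial.
Consecutive-term ratio: r(k) = (-1/3) * (k-2/5) (k+8/5) / [(k+7/2) (k+1)] - rational in k. x = (-1/3); t_0 = -1; negate the roots.


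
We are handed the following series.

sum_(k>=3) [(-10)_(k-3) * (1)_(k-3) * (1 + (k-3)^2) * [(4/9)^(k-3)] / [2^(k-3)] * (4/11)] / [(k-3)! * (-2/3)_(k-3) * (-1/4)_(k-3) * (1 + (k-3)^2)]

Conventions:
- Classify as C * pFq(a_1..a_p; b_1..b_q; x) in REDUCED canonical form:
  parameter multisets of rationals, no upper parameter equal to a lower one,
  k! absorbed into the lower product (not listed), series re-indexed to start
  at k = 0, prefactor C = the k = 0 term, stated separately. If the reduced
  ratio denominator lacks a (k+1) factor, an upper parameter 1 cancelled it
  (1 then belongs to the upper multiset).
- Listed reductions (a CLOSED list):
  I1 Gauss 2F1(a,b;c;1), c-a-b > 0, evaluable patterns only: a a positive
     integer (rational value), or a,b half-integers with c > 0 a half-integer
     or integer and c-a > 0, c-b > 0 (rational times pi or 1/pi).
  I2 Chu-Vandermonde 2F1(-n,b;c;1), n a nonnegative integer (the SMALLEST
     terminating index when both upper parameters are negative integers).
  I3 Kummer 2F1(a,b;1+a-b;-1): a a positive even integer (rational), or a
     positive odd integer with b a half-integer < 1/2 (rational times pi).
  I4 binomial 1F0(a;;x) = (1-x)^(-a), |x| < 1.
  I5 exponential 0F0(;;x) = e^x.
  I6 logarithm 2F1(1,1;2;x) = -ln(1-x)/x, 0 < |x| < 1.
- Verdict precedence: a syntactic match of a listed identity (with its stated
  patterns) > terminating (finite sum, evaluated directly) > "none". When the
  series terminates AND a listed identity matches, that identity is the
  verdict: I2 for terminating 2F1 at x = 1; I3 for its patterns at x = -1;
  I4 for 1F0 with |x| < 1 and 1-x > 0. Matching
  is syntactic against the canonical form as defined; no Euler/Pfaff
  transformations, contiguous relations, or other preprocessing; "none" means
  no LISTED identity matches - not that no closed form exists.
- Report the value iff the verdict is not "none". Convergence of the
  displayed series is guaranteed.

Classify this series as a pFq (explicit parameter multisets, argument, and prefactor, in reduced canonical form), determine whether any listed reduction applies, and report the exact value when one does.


At argument 2/9: a 2F2 with upper {-10, 1}, lower {-2/3, -1/4}, scaled by C = 4/11. Verdict: terminating - the sum ends at index 10 because -10 is a negative integer; exact evaluation follows. Exact value: 54076507921214961548/4832346132618629625.

Key observation: t_0 being 4/11, the two k-th powers (prefactor 4/11) combine into one argument.
Consecutive-term ratio: r(k) = (2/9) * (k-10) (k+1) / [(k-2/3) (k-1/4) (k+1)] ; factor over Q: parameters, x = (2/9), and C = 4/11.


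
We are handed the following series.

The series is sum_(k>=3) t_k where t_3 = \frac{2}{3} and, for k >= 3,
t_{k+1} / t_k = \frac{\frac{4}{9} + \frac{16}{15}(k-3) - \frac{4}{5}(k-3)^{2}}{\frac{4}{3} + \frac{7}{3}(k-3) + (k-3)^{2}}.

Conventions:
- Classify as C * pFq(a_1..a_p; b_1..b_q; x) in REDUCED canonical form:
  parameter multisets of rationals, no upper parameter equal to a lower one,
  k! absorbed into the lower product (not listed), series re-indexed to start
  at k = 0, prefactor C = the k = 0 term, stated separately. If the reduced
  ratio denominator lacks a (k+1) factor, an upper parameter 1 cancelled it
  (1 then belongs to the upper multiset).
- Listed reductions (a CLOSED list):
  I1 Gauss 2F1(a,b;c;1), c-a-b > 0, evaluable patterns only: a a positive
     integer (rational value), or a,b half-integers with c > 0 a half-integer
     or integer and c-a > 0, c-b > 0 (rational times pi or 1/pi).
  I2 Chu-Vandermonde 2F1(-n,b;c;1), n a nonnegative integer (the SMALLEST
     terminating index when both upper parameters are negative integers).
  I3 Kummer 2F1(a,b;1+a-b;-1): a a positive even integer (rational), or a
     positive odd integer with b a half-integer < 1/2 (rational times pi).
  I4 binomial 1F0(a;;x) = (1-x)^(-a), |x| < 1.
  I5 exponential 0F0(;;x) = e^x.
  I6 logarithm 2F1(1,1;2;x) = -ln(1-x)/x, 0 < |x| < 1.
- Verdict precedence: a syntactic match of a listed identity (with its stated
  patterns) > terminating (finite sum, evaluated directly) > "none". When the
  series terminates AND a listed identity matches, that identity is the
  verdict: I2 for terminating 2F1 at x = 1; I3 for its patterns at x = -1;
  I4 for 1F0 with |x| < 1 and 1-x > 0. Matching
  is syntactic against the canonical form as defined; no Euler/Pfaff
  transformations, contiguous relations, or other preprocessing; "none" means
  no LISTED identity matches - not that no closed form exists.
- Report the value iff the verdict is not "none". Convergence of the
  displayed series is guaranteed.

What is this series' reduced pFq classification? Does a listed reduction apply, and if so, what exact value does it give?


Canonical form: C = \frac{2}{3} times 2F1 with upper {-\frac{5}{3}, \frac{1}{3}}, lower {\frac{4}{3}}, x = -\frac{4}{5}. Verdict: none. No listed pattern accepts 2F1(-\frac{5}{3}, \frac{1}{3}; \frac{4}{3}; -\frac{4}{5}).

First insight: t_0 = \frac{2}{3} here, and roots of the ratio polynomials (C = 2/3) are the negated parameters.
Adjacent-term ratio: r(k) = -\frac{4}{5} * (k-\frac{5}{3}) (k+\frac{1}{3}) / [(k+\frac{4}{3}) (k+1)] - poly over poly, x = -\frac{4}{5} from leading terms; C = \frac{2}{3} at k = 0.


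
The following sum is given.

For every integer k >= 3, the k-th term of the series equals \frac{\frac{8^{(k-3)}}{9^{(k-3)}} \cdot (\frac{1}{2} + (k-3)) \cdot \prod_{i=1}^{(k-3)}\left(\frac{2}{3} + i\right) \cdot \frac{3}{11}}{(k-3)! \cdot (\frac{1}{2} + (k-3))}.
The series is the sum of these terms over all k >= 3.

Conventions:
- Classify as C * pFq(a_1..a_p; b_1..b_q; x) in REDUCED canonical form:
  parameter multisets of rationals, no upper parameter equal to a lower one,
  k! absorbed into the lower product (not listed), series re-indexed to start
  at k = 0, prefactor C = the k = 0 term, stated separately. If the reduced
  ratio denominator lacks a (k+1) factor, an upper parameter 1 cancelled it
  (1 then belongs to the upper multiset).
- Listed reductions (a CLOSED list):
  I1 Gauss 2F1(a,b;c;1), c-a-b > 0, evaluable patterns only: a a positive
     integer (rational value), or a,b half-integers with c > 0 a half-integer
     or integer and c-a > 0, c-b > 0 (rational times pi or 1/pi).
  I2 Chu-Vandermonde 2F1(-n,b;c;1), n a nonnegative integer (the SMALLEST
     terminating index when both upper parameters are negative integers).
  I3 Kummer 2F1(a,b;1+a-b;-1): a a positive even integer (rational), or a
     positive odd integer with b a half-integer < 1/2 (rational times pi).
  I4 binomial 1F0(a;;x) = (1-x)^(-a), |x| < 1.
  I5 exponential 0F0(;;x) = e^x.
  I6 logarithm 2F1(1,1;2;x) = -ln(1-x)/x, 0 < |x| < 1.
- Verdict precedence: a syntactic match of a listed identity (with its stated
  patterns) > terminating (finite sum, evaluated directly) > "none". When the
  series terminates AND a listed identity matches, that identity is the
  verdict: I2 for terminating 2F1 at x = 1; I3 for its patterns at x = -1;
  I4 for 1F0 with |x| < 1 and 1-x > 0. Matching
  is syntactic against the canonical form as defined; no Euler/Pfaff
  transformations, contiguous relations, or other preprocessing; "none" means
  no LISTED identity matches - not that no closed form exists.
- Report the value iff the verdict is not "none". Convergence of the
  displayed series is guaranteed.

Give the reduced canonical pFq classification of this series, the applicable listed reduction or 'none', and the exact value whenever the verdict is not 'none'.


Reduced: x = \frac{8}{9}, 1F0, upper = {\frac{5}{3}}, lower = {-}, C = \frac{3}{11}. Verdict: binomial (I4) matches (the 1F0 binomial series: exponent -5/3, x = \frac{8}{9}). Hence: \frac{3}{11} \cdot \left(\frac{1}{9}\right)^{-\frac{5}{3}}.

Structural cue: t_0 = \frac{3}{11} here, and the two geometric factors (C = 3/11) combine into one argument.
Step ratio: r(k) = \frac{8}{9} * (k+\frac{5}{3}) / [(k+1)] - poly over poly, x = \frac{8}{9} from leading terms; C = \frac{3}{11} at k = 0.


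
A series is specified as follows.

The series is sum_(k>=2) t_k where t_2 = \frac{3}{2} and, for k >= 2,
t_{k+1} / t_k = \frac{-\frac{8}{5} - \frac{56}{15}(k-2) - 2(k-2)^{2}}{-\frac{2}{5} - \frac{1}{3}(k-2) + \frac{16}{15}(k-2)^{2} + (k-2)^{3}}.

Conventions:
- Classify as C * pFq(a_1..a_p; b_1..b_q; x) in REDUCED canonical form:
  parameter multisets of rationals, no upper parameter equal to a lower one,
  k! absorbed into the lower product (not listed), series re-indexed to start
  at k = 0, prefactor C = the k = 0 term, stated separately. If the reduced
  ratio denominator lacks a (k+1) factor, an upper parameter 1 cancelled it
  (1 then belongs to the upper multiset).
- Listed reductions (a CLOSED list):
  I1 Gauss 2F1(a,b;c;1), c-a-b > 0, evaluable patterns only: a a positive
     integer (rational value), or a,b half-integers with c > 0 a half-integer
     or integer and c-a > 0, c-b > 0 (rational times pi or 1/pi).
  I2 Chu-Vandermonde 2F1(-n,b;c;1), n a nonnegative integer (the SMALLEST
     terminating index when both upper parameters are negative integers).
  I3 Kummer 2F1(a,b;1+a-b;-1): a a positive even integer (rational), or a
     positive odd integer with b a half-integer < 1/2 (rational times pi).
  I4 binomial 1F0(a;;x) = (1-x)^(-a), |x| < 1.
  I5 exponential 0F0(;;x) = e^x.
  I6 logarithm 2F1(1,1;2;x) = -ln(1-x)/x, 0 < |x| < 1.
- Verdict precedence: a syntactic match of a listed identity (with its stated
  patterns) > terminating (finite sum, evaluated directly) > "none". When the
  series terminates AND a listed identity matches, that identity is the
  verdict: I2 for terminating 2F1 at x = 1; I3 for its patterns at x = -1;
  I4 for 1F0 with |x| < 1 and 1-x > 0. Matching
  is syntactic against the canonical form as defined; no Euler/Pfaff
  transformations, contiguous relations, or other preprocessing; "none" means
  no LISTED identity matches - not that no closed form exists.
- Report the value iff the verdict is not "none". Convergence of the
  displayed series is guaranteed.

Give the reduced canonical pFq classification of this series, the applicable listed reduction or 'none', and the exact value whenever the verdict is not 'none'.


x = -2 here; the reduced form reads 1F1, upper {\frac{6}{5}}, lower {-\frac{3}{5}}, C = \frac{3}{2}. Verdict: no listed reduction: x = -2 and upper {\frac{6}{5}} fail every I1-I6 pattern.

Structural cue: x = -2 and cancel k + 2/3 from the displayed ratio first; then C = 3/2, x = -2.
Consecutive-term ratio: r(k) = -2 * (k+\frac{6}{5}) / [(k-\frac{3}{5}) (k+1)] - rational; roots negated = parameters, x = -2, C = \frac{3}{2}.


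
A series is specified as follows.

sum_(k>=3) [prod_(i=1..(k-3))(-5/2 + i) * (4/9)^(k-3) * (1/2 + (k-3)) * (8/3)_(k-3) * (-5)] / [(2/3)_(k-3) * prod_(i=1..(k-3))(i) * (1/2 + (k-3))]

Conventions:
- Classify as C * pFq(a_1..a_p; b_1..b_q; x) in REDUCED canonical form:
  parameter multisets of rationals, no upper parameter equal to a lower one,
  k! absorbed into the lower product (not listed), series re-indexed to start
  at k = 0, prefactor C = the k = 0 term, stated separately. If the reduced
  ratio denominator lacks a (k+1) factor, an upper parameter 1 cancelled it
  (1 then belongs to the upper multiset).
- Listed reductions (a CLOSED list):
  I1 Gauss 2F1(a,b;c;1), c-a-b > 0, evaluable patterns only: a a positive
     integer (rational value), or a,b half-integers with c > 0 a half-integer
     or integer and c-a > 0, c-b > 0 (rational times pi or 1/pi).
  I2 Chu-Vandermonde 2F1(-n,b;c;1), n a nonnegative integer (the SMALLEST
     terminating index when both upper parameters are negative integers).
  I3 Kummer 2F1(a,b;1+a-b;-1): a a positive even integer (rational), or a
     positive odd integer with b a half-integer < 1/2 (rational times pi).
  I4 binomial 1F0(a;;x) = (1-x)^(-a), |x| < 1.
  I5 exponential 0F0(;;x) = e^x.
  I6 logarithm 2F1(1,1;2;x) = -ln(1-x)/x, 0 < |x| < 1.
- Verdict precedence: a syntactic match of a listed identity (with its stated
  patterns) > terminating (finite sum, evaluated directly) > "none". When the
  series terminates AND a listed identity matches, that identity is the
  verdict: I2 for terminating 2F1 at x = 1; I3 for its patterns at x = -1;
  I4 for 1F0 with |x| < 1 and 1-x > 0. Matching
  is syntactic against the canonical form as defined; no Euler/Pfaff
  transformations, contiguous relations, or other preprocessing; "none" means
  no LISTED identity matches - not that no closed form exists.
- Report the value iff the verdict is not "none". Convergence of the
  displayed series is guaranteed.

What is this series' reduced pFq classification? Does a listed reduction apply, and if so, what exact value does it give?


Reduced: x = 4/9, 2F1, upper = {-3/2, 8/3}, lower = {2/3}, C = -5. Verdict: none - at argument 4/9 the multisets {-3/2, 8/3} ; {2/3} match no listed identity.

Key observation: from the first term -5: the running product (prefactor -5) telescopes to a rising factorial.
Adjacent-term ratio: r(k) = (4/9) * (k-3/2) (k+8/3) / [(k+2/3) (k+1)] - rational in k. x = (4/9); t_0 = -5; negate the roots.


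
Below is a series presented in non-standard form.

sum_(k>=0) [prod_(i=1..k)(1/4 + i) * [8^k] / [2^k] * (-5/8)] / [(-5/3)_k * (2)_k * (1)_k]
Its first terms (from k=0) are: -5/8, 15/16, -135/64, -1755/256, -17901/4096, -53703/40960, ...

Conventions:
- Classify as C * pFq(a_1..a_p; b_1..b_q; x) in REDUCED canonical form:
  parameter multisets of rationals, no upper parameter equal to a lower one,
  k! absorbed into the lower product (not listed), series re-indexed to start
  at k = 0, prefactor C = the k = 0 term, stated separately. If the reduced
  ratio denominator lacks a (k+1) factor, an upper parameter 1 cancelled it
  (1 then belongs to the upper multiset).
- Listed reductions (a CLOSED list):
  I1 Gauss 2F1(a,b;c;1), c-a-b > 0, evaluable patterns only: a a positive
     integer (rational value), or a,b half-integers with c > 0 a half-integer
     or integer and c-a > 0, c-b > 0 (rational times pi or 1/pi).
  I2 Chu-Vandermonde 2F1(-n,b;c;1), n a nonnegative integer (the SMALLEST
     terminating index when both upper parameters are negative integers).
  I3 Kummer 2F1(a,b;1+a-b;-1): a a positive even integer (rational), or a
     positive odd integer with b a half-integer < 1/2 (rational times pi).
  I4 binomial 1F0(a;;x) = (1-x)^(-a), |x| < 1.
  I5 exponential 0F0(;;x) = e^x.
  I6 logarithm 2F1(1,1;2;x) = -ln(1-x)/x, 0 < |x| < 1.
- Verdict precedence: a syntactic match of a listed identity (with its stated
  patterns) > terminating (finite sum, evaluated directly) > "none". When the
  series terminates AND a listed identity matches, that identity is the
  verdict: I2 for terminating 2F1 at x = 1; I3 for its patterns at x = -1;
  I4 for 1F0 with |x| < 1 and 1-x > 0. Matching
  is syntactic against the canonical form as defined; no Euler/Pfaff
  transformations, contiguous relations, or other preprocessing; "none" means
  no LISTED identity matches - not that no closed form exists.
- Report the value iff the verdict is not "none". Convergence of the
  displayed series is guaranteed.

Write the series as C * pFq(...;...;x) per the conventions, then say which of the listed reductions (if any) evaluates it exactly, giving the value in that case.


x = 4 here; the reduced form reads 1F2, upper {5/4}, lower {-5/3, 2}, C = -5/8. Verdict: none. A 1F2 with upper {5/4} fits none of I1-I6 at x = 4; the sum runs forever.

The tell: t_0 being -5/8, the two k-th powers (C = -5/8) combine into one argument.
Consecutive-term ratio: r(k) = 4 * (k+5/4) / [(k-5/3) (k+2) (k+1)] - rational; roots negated = parameters, x = 4, C = -5/8.


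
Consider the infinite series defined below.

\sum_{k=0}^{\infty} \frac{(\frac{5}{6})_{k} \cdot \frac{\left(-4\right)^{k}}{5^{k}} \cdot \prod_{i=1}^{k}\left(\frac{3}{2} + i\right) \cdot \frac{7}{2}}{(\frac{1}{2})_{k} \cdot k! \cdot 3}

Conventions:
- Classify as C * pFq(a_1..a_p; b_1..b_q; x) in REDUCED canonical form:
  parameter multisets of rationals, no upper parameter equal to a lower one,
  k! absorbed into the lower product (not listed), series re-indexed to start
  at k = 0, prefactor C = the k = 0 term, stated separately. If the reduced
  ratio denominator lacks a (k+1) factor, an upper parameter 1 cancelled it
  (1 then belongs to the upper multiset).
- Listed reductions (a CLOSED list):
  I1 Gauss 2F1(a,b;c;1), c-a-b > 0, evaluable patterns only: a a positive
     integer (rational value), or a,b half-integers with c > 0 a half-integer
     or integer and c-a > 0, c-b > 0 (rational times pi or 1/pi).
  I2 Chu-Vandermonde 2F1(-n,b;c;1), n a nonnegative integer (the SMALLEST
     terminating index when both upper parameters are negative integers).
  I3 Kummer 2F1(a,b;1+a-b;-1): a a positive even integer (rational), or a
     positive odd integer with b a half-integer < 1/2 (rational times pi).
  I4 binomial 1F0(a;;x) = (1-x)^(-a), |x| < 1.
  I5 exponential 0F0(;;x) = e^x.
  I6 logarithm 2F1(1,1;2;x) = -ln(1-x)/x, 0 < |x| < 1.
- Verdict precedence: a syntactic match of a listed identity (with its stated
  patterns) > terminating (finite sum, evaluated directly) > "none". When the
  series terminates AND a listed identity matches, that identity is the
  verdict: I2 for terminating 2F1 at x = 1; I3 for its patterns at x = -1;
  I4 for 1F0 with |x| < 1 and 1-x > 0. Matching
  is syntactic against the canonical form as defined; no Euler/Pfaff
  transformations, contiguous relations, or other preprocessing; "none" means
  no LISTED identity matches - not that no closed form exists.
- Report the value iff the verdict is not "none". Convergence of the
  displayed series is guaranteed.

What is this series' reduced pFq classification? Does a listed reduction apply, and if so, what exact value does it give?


At argument -\frac{4}{5}: a 2F1 with upper {\frac{5}{6}, \frac{5}{2}}, lower {\frac{1}{2}}, scaled by C = \frac{7}{6}. Verdict: none - at argument -\frac{4}{5} the multisets {\frac{5}{6}, \frac{5}{2}} ; {\frac{1}{2}} match no listed identity.

First insight: t_0 being \frac{7}{6}, the constant factors (prefactor 7/6) combine into one prefactor.
Adjacent-term ratio: r(k) = -\frac{4}{5} * (k+\frac{5}{6}) (k+\frac{5}{2}) / [(k+\frac{1}{2}) (k+1)] - rational; roots negated = parameters, x = -\frac{4}{5}, C = \frac{7}{6}.


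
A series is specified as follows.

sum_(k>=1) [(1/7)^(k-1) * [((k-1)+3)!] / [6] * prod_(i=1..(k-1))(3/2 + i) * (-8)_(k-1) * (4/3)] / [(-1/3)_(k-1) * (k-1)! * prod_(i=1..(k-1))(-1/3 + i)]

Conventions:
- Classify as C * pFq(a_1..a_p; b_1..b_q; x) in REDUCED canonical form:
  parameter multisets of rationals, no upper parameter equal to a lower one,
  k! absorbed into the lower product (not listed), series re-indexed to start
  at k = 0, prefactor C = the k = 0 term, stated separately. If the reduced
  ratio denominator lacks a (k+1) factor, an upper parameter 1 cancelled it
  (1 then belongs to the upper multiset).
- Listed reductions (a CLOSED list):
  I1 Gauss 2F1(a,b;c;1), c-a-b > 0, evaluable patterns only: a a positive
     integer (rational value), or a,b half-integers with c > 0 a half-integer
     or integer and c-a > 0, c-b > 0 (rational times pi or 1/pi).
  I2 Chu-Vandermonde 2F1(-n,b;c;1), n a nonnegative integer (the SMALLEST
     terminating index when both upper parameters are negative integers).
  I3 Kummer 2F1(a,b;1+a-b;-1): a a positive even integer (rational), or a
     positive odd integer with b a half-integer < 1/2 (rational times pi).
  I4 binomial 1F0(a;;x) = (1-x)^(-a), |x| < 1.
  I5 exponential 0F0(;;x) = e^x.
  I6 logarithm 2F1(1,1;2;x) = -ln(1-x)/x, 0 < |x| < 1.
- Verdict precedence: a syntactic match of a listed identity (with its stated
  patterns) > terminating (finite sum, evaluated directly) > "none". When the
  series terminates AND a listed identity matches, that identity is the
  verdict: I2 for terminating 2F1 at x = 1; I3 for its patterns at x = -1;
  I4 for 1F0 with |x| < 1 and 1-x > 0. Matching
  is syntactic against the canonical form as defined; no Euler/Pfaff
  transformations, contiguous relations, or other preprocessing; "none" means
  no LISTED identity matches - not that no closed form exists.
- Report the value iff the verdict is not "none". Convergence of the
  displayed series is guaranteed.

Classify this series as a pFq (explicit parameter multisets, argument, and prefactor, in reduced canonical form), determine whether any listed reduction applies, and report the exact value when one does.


Classification (C = 4/3): 3F2 with upper {-8, 5/2, 4}, lower {-1/3, 2/3}, argument x = 1/7. Verdict: terminating - upper parameter -8 makes this a finite sum (last index 8), evaluated exactly. Its exact value is -603331805563925/609347398066176.

First insight: with t_0 = 4/3, the lower running product (prefactor 4/3) is a rising factorial.
Step ratio: r(k) = (1/7) * (k-8) (k+5/2) (k+4) / [(k-1/3) (k+2/3) (k+1)] ; factor over Q: parameters, x = (1/7), and C = 4/3.


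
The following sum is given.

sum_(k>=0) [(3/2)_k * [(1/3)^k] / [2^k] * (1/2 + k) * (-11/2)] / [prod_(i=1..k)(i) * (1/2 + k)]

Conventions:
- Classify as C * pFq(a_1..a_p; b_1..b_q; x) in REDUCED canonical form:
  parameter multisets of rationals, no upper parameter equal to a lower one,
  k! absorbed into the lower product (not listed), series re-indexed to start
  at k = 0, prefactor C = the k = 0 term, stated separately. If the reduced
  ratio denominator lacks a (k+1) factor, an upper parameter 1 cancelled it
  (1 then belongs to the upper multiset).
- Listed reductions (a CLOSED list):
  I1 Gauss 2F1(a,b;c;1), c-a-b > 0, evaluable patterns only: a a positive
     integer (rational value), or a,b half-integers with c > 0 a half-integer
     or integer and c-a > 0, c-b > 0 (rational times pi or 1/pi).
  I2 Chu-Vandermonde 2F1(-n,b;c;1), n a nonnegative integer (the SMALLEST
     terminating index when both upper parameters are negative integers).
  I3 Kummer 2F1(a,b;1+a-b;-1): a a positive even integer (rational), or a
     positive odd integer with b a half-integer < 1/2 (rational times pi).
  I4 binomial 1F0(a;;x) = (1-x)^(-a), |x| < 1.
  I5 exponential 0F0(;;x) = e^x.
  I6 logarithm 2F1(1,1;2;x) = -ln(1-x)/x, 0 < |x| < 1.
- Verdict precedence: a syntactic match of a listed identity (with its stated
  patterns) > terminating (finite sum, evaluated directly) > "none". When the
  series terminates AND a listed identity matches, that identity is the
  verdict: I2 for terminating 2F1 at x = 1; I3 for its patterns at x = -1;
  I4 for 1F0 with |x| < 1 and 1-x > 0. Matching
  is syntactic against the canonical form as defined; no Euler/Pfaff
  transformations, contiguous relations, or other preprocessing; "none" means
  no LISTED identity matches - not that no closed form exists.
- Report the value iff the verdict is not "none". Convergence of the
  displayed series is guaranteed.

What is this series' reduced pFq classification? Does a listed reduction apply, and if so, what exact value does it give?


At argument 1/6: a 1F0 with upper {3/2}, lower {-}, scaled by C = -11/2. Verdict at x = 1/6: the I4 binomial reduction matches (the 1F0 binomial series: exponent -3/2, x = 1/6). Value: (-11/2) * (5/6)^(-3/2).

Key observation: t_0 being -11/2, the two k-th powers (prefactor -11/2) combine into one argument.
Term ratio: r(k) = (1/6) * (k+3/2) / [(k+1)] - rational in k, leading ratio (1/6); with t_0 = -11/2, classification follows.


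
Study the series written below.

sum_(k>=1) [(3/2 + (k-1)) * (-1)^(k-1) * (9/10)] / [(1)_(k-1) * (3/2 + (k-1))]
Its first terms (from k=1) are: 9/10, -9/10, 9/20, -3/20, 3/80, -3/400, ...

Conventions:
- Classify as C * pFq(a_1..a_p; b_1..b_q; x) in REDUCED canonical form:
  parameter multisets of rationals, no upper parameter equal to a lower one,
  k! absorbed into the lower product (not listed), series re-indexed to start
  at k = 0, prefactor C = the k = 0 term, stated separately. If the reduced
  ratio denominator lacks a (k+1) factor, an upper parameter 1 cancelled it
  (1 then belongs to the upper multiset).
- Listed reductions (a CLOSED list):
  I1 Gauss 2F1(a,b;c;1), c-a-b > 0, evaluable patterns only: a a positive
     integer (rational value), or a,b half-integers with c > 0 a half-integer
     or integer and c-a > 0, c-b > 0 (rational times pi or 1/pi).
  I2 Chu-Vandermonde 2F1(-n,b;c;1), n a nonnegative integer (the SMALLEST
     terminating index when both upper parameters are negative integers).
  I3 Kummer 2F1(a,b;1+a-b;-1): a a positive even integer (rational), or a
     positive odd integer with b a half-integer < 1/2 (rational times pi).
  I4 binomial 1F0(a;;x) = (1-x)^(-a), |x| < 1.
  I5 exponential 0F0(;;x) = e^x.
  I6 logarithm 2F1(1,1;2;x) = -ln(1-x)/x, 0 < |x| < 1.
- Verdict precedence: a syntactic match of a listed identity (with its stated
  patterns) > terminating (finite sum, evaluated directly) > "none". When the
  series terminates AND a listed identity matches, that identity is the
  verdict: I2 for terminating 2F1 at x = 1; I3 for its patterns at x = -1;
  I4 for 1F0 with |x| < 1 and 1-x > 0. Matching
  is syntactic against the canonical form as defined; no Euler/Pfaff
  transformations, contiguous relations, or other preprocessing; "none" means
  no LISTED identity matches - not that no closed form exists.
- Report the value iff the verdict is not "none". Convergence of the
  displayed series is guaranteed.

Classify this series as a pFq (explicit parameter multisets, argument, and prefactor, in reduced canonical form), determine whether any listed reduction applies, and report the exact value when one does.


Reduced: x = -1, 0F0, upper = {-}, lower = {-}, C = 9/10. Verdict: this is the I5 exponential reduction (the 0F0 exponential series at x = -1). Hence: (9/10) * e^(-1).

Key observation: x = (-1) and (1)_k (prefactor 9/10) is k! itself.
Step ratio: r(k) = (-1) * 1 / [(k+1)] - poly over poly, x = (-1) from leading terms; C = 9/10 at k = 0.


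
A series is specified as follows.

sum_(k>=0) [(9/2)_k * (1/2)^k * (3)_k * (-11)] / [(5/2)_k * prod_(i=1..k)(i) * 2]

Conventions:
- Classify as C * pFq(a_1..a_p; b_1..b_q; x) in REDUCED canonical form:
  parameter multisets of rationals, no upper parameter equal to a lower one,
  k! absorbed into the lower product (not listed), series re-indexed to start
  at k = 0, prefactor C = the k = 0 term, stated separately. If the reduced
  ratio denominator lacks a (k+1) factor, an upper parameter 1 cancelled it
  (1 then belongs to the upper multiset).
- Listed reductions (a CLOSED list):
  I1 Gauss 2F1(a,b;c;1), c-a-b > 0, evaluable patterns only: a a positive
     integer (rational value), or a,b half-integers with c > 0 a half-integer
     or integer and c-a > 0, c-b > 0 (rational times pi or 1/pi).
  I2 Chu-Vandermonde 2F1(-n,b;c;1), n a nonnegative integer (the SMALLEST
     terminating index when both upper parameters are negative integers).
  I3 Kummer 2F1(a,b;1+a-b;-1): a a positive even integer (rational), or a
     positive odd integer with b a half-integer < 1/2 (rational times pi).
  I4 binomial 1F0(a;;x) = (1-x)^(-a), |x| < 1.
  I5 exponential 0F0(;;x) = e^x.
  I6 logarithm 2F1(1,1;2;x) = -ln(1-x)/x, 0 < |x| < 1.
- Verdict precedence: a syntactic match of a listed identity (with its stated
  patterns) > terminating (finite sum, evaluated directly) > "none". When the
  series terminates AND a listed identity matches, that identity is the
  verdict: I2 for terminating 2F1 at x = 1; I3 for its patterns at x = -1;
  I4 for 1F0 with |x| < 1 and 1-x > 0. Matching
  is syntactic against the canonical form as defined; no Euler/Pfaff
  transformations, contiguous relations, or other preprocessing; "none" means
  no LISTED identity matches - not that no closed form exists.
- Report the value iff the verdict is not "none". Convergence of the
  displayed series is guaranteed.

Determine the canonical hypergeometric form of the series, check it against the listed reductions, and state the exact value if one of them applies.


With C = -11/2: the canonical form is 2F1(3, 9/2; 5/2; 1/2). Verdict: no listed reduction: x = 1/2 and upper {3, 9/2} fail every I1-I6 pattern.

The tell: t_0 being -11/2, the constant factors (C = -11/2) combine into one prefactor.
Step ratio: r(k) = (1/2) * (k+3) (k+9/2) / [(k+5/2) (k+1)] - rational in k, leading ratio (1/2); with t_0 = -11/2, classification follows.


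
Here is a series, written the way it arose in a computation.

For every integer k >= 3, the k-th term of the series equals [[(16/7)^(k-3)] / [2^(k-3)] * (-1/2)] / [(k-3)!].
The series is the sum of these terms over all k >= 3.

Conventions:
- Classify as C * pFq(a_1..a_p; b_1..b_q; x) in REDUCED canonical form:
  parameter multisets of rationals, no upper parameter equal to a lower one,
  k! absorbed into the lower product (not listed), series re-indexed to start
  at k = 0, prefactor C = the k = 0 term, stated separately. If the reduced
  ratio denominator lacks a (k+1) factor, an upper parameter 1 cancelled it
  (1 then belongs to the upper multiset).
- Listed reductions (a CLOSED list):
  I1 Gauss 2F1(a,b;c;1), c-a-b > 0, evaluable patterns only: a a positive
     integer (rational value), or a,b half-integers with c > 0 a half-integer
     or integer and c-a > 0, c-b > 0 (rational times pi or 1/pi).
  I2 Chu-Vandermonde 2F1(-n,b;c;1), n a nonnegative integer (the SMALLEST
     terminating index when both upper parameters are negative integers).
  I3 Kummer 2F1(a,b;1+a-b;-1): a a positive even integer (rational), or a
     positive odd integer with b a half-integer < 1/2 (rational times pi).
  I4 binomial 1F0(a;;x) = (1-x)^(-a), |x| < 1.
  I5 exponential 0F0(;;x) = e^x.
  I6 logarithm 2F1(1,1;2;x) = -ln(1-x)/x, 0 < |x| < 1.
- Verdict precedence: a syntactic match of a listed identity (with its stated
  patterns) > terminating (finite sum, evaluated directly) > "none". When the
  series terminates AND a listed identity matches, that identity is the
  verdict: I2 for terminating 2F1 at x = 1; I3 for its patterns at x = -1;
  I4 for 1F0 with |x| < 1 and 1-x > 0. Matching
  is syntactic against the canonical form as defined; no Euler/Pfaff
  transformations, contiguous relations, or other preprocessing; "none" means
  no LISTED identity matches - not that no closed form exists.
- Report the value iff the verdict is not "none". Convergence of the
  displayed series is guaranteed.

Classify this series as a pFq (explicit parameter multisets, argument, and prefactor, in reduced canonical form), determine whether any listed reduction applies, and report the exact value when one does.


The series (x = 8/7) is 0F0: upper {-}, lower {-}, prefactor -1/2. Verdict at x = 8/7: the exponential series (I5) matches (the 0F0 exponential series at x = 8/7). Hence: (-1/2) * e^(8/7).

First insight: with t_0 = -1/2, the two k-th powers (C = -1/2) combine into one argument.
Term ratio: r(k) = (8/7) * 1 / [(k+1)] - rational in k. x = (8/7); t_0 = -1/2; negate the roots.


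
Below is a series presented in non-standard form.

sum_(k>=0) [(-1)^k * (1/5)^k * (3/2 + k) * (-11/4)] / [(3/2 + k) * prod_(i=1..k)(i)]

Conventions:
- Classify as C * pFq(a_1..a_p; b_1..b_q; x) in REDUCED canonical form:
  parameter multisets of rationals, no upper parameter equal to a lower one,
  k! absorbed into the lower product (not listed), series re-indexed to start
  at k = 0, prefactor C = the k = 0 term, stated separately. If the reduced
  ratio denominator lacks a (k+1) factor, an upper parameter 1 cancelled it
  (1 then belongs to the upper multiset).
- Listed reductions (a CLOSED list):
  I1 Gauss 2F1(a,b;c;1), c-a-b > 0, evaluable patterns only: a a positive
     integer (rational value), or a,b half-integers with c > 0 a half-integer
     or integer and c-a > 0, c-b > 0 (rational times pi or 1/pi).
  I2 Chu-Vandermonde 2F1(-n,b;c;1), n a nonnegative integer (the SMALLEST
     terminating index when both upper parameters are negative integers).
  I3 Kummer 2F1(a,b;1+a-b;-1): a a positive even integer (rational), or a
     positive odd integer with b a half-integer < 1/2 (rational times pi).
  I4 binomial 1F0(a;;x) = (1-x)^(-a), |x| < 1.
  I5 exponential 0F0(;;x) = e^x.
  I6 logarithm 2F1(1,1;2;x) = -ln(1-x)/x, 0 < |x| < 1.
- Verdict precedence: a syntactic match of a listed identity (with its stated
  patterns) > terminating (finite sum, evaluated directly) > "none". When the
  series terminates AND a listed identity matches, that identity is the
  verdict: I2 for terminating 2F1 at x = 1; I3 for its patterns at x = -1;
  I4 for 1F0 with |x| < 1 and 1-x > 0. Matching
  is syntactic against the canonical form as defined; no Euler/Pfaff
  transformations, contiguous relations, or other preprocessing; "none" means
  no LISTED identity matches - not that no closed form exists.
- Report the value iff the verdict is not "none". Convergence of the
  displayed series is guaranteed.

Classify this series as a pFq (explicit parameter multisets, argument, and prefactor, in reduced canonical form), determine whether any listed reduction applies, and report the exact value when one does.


This is -11/4 * 0F0(-; -; -1/5) in reduced canonical form. Verdict at x = -1/5: the I5 exponential reduction matches (the 0F0 exponential series at x = -1/5). Exact value: (-11/4) * e^(-1/5).

First insight: from the first term -11/4: k + 3/2 divides numerator and denominator alike; prefactor -11/4 after cancelling.
Adjacent-term ratio: r(k) = (-1/5) * 1 / [(k+1)] - rational; roots negated = parameters, x = (-1/5), C = -11/4.
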